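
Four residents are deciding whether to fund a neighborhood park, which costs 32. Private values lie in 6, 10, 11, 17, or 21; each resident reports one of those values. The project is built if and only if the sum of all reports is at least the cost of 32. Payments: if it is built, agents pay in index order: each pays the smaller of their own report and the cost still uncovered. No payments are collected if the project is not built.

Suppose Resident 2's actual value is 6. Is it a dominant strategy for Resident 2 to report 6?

Yes

Check each profile of the others' reports and compare truth against every alternative report.
Others report (6, 6, 10): truth gives 0, best alternative gives -4.
Others report (6, 6, 11): truth gives 0, best alternative gives -4.
Others report (6, 6, 17): truth gives 0, best alternative gives -4.
Others report (6, 6, 21): truth gives 0, best alternative gives -4.
Others report (6, 10, 6): truth gives 0, best alternative gives -4.
Others report (6, 10, 10): truth gives 0, best alternative gives -4.
(Remaining 119 profiles checked similarly; truth is weakly best in each.)
In every case the truthful report is at least as good as any alternative, so it is a dominant strategy.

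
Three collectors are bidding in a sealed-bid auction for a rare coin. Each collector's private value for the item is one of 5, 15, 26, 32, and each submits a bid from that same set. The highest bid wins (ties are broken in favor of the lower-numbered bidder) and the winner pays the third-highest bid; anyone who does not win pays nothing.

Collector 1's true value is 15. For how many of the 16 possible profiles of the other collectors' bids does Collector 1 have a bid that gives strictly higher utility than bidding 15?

4

Others bid (5, 26): truth gives 0; bid 26 gives 10 > 0. Violating.
Others bid (5, 32): truth gives 0; bid 32 gives 10 > 0. Violating.
Others bid (26, 5): truth gives 0; bid 26 gives 10 > 0. Violating.
Others bid (32, 5): truth gives 0; bid 32 gives 10 > 0. Violating.
Others bid (5, 5): truth gives 10; no alternative beats it.
Others bid (5, 15): truth gives 10; no alternative beats it.
(Checking all 16 profiles: 4 have a profitable deviation, 12 do not.)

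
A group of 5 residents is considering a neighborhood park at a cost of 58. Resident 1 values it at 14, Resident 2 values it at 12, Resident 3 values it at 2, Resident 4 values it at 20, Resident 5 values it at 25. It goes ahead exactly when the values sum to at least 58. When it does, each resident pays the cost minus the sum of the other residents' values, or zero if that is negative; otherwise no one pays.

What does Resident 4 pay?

Total value 73 ≥ cost 58, so the project is built.
The other residents' values sum to 53.
Cost minus that sum is 58 - 53 = 5.

5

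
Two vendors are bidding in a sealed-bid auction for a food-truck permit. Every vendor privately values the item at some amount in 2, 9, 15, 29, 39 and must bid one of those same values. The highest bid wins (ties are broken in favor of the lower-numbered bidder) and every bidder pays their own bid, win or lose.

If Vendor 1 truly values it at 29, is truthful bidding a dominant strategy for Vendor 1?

No

Consider the case where Vendor 2 bids 2.
Truthful bid 29: wins, pays 29, utility 29 - 29 = 0.
Bid 2 instead: wins, pays 2, utility 29 - 2 = 27.
Since 27 > 0, bidding 2 is strictly better here, so truthful bidding is not dominant.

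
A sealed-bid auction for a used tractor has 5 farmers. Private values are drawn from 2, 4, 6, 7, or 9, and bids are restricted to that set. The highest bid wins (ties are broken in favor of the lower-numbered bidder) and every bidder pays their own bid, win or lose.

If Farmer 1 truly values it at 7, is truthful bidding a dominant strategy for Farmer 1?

Consider the case where Farmer 2 bids 2, Farmer 3 bids 2, Farmer 4 bids 2 and Farmer 5 bids 2.
Truthful bid 7: wins, pays 7, utility 7 - 7 = 0.
Bid 2 instead: wins, pays 2, utility 7 - 2 = 5.
Since 5 > 0, bidding 2 is strictly better here, so truthful bidding is not dominant.

No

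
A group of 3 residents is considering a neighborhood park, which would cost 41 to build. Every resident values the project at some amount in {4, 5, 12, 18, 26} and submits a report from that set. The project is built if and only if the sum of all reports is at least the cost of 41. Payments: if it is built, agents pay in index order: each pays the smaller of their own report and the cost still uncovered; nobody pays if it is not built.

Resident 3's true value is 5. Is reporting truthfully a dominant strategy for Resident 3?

Check each profile of the others' reports and compare truth against every alternative report.
Others report (18, 26): truth gives 5, best alternative gives 5.
Others report (26, 18): truth gives 5, best alternative gives 5.
Others report (26, 26): truth gives 5, best alternative gives 5.
Others report (12, 26): truth gives 2, best alternative gives 2.
Others report (26, 12): truth gives 2, best alternative gives 2.
Others report (4, 4): truth gives 0, best alternative gives 0.
(Remaining 19 profiles checked similarly; truth is weakly best in each.)
In every case the truthful report is at least as good as any alternative, so it is a dominant strategy.

Yes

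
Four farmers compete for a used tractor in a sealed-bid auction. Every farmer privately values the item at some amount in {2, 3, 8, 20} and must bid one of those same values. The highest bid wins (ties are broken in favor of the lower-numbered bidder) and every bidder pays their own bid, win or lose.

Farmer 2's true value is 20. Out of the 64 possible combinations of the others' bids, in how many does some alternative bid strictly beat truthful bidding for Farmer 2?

Others bid (2, 2, 2): truth gives 0; bid 3 gives 17 > 0. Violating.
Others bid (2, 2, 3): truth gives 0; bid 3 gives 17 > 0. Violating.
Others bid (2, 2, 8): truth gives 0; bid 8 gives 12 > 0. Violating.
Others bid (2, 3, 2): truth gives 0; bid 3 gives 17 > 0. Violating.
Others bid (2, 2, 20): truth gives 0; no alternative beats it.
Others bid (2, 3, 20): truth gives 0; no alternative beats it.
(Checking all 64 profiles: 34 have a profitable deviation, 30 do not.)

34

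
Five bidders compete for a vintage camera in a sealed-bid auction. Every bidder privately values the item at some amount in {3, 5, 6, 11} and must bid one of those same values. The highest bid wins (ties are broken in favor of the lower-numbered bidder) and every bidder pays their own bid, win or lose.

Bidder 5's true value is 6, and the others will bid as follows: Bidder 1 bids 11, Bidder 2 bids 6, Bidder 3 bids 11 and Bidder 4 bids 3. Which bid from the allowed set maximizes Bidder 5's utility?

Bid 3: loses but pays 3, utility -3.
Bid 5: loses but pays 5, utility -5.
Bid 6: loses but pays 6, utility -6.
Bid 11: loses but pays 11, utility -11.
The best choice is 3 with utility -3.

3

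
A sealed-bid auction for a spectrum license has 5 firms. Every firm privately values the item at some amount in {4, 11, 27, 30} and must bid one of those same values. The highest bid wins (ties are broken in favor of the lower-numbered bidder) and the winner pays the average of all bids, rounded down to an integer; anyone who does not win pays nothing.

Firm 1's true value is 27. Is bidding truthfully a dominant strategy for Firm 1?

No

Consider the case where Firm 2 bids 4, Firm 3 bids 4, Firm 4 bids 4 and Firm 5 bids 4.
Truthful bid 27: wins, pays 8, utility 27 - 8 = 19.
Bid 4 instead: wins, pays 4, utility 27 - 4 = 23.
Since 23 > 19, bidding 4 is strictly better here, so truthful bidding is not dominant.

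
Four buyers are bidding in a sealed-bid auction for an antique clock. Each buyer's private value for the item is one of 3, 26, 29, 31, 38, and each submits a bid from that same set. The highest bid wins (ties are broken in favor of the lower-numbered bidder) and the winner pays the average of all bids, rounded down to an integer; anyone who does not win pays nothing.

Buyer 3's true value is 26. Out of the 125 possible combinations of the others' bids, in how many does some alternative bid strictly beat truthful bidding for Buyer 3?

36

Others bid (3, 3, 29): truth gives 0; bid 29 gives 10 > 0. Violating.
Others bid (3, 3, 31): truth gives 0; bid 31 gives 9 > 0. Violating.
Others bid (3, 3, 38): truth gives 0; bid 38 gives 6 > 0. Violating.
Others bid (3, 26, 3): truth gives 0; bid 29 gives 11 > 0. Violating.
Others bid (3, 3, 3): truth gives 18; no alternative beats it.
Others bid (3, 3, 26): truth gives 12; no alternative beats it.
(Checking all 125 profiles: 36 have a profitable deviation, 89 do not.)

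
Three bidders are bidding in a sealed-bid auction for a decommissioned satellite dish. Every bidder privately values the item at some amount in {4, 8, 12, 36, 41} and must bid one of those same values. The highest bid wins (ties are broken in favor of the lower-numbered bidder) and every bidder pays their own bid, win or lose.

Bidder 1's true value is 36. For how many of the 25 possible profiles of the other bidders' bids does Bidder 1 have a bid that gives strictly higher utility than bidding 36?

18

Others bid (4, 4): truth gives 0; bid 4 gives 32 > 0. Violating.
Others bid (4, 8): truth gives 0; bid 8 gives 28 > 0. Violating.
Others bid (4, 12): truth gives 0; bid 12 gives 24 > 0. Violating.
Others bid (4, 41): truth gives -36; bid 4 gives -4 > -36. Violating.
Others bid (4, 36): truth gives 0; no alternative beats it.
Others bid (8, 36): truth gives 0; no alternative beats it.
(Checking all 25 profiles: 18 have a profitable deviation, 7 do not.)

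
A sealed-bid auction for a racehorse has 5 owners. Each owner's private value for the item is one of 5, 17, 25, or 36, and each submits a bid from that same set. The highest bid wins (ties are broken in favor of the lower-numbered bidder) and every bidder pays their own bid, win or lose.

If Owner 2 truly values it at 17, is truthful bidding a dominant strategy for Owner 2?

Consider the case where Owner 1 bids 5, Owner 3 bids 5, Owner 4 bids 5 and Owner 5 bids 25.
Truthful bid 17: loses but pays 17, utility -17.
Bid 5 instead: loses but pays 5, utility -5.
Since -5 > -17, bidding 5 is strictly better here, so truthful bidding is not dominant.

No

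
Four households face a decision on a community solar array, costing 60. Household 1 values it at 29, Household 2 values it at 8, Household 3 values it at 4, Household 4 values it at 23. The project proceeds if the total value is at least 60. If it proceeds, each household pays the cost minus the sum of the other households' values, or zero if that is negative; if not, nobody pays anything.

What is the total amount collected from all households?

48

Total value 64 ≥ cost 60, so it is built.
Household 1: others sum to 35; max(0, 60 - 35) = 25.
Household 2: others sum to 56; max(0, 60 - 56) = 4.
Household 3: others sum to 60; max(0, 60 - 60) = 0.
Household 4: others sum to 41; max(0, 60 - 41) = 19.
Total collected = 25 + 4 + 0 + 19 = 48.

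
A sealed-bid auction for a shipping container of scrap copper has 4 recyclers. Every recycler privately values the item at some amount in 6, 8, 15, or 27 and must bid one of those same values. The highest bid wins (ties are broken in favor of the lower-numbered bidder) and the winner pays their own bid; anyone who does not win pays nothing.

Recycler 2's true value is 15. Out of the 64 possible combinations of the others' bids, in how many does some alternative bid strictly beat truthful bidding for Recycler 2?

4

Others bid (6, 6, 6): truth gives 0; bid 8 gives 7 > 0. Violating.
Others bid (6, 6, 8): truth gives 0; bid 8 gives 7 > 0. Violating.
Others bid (6, 8, 6): truth gives 0; bid 8 gives 7 > 0. Violating.
Others bid (6, 8, 8): truth gives 0; bid 8 gives 7 > 0. Violating.
Others bid (6, 6, 15): truth gives 0; no alternative beats it.
Others bid (6, 6, 27): truth gives 0; no alternative beats it.
(Checking all 64 profiles: 4 have a profitable deviation, 60 do not.)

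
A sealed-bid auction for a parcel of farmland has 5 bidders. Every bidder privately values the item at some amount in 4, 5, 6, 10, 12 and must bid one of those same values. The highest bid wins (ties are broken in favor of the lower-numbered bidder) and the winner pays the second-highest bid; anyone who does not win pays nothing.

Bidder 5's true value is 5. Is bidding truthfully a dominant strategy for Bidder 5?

Yes

Check each profile of the others' bids and compare truth against every alternative bid.
Others bid (4, 4, 4, 4): truth gives 1, best alternative gives 1.
Others bid (4, 4, 4, 5): truth gives 0, best alternative gives 0.
Others bid (4, 4, 4, 6): truth gives 0, best alternative gives 0.
Others bid (4, 4, 4, 10): truth gives 0, best alternative gives 0.
Others bid (4, 4, 4, 12): truth gives 0, best alternative gives 0.
Others bid (4, 4, 5, 4): truth gives 0, best alternative gives 0.
(Remaining 619 profiles checked similarly; truth is weakly best in each.)
In every case the truthful bid is at least as good as any alternative, so it is a dominant strategy.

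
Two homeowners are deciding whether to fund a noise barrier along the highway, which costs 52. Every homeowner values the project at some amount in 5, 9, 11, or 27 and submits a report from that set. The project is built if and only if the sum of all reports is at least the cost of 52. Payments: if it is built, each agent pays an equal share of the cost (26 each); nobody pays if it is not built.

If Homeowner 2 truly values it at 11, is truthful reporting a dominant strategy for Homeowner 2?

Check each profile of the others' reports and compare truth against every alternative report.
Others report (5): truth gives 0, best alternative gives 0.
Others report (9): truth gives 0, best alternative gives 0.
Others report (11): truth gives 0, best alternative gives 0.
Others report (27): truth gives 0, best alternative gives 0.
In every case the truthful report is at least as good as any alternative, so it is a dominant strategy.

Yes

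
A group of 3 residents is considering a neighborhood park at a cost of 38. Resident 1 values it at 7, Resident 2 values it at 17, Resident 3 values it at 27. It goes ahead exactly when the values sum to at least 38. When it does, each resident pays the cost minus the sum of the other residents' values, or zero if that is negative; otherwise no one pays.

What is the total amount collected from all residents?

Total value 51 ≥ cost 38, so it is built.
Resident 1: others sum to 44; max(0, 38 - 44) = 0.
Resident 2: others sum to 34; max(0, 38 - 34) = 4.
Resident 3: others sum to 24; max(0, 38 - 24) = 14.
Total collected = 0 + 4 + 14 = 18.

18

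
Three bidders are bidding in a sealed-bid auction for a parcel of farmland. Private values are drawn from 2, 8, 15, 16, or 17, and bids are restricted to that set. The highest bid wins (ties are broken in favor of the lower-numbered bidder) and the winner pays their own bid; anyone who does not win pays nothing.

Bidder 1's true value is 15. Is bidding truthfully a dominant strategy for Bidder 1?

Consider the case where Bidder 2 bids 2 and Bidder 3 bids 2.
Truthful bid 15: wins, pays 15, utility 15 - 15 = 0.
Bid 2 instead: wins, pays 2, utility 15 - 2 = 13.
Since 13 > 0, bidding 2 is strictly better here, so truthful bidding is not dominant.

No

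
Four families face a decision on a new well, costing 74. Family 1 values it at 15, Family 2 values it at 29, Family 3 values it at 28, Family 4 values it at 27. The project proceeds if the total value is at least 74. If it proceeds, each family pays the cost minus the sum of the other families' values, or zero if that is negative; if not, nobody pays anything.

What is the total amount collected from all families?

9

Total value 99 ≥ cost 74, so it is built.
Family 1: others sum to 84; max(0, 74 - 84) = 0.
Family 2: others sum to 70; max(0, 74 - 70) = 4.
Family 3: others sum to 71; max(0, 74 - 71) = 3.
Family 4: others sum to 72; max(0, 74 - 72) = 2.
Total collected = 0 + 4 + 3 + 2 = 9.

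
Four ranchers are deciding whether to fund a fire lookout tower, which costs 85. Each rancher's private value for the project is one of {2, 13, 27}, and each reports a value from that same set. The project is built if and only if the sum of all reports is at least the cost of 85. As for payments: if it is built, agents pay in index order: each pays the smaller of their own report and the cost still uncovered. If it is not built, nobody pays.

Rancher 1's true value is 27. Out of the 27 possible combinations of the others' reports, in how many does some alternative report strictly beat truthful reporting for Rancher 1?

1

Others report (27, 27, 27): truth gives 0; report 13 gives 14 > 0. Violating.
Others report (2, 2, 2): truth gives 0; no alternative beats it.
Others report (2, 2, 13): truth gives 0; no alternative beats it.
(Checking all 27 profiles: 1 has a profitable deviation, 26 do not.)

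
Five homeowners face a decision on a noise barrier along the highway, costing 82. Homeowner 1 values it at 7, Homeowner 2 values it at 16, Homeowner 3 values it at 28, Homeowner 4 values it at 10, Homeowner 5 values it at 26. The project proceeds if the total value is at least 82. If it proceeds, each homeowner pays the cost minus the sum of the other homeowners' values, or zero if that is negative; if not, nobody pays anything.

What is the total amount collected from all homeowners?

Total value 87 ≥ cost 82, so it is built.
Homeowner 1: others sum to 80; max(0, 82 - 80) = 2.
Homeowner 2: others sum to 71; max(0, 82 - 71) = 11.
Homeowner 3: others sum to 59; max(0, 82 - 59) = 23.
Homeowner 4: others sum to 77; max(0, 82 - 77) = 5.
Homeowner 5: others sum to 61; max(0, 82 - 61) = 21.
Total collected = 2 + 11 + 23 + 5 + 21 = 62.

62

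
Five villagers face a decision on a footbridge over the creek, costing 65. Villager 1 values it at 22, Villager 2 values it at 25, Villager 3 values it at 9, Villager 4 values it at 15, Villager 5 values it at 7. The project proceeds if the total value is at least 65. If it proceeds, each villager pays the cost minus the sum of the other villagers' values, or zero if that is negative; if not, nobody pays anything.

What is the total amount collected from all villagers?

Total value 78 ≥ cost 65, so it is built.
Villager 1: others sum to 56; max(0, 65 - 56) = 9.
Villager 2: others sum to 53; max(0, 65 - 53) = 12.
Villager 3: others sum to 69; max(0, 65 - 69) = 0.
Villager 4: others sum to 63; max(0, 65 - 63) = 2.
Villager 5: others sum to 71; max(0, 65 - 71) = 0.
Total collected = 9 + 12 + 0 + 2 + 0 = 23.

23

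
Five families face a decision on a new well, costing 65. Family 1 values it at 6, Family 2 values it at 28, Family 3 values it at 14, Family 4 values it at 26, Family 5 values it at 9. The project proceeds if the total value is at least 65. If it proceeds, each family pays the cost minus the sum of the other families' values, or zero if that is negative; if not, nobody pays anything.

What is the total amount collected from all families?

18

Total value 83 ≥ cost 65, so it is built.
Family 1: others sum to 77; max(0, 65 - 77) = 0.
Family 2: others sum to 55; max(0, 65 - 55) = 10.
Family 3: others sum to 69; max(0, 65 - 69) = 0.
Family 4: others sum to 57; max(0, 65 - 57) = 8.
Family 5: others sum to 74; max(0, 65 - 74) = 0.
Total collected = 0 + 10 + 0 + 8 + 0 = 18.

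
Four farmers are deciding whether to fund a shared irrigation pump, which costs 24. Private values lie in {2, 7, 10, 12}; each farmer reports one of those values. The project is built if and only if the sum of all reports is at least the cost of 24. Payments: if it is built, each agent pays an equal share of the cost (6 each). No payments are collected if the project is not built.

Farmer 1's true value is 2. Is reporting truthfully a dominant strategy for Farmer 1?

Yes

Check each profile of the others' reports and compare truth against every alternative report.
Others report (2, 7, 10): truth gives 0, best alternative gives -4.
Others report (2, 7, 12): truth gives 0, best alternative gives -4.
Others report (2, 10, 7): truth gives 0, best alternative gives -4.
Others report (2, 12, 7): truth gives 0, best alternative gives -4.
Others report (7, 2, 10): truth gives 0, best alternative gives -4.
Others report (7, 2, 12): truth gives 0, best alternative gives -4.
(Remaining 58 profiles checked similarly; truth is weakly best in each.)
In every case the truthful report is at least as good as any alternative, so it is a dominant strategy.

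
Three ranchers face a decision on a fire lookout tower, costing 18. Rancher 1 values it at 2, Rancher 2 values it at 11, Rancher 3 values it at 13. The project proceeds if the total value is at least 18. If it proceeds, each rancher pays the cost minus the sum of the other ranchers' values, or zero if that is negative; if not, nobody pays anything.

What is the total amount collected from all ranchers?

8

Total value 26 ≥ cost 18, so it is built.
Rancher 1: others sum to 24; max(0, 18 - 24) = 0.
Rancher 2: others sum to 15; max(0, 18 - 15) = 3.
Rancher 3: others sum to 13; max(0, 18 - 13) = 5.
Total collected = 0 + 3 + 5 = 8.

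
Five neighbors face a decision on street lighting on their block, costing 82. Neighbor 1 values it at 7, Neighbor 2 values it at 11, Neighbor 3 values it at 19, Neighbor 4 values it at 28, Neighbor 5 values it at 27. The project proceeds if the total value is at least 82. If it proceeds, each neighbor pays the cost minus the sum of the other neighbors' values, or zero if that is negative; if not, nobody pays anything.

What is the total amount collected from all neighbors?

Total value 92 ≥ cost 82, so it is built.
Neighbor 1: others sum to 85; max(0, 82 - 85) = 0.
Neighbor 2: others sum to 81; max(0, 82 - 81) = 1.
Neighbor 3: others sum to 73; max(0, 82 - 73) = 9.
Neighbor 4: others sum to 64; max(0, 82 - 64) = 18.
Neighbor 5: others sum to 65; max(0, 82 - 65) = 17.
Total collected = 0 + 1 + 9 + 18 + 17 = 45.

45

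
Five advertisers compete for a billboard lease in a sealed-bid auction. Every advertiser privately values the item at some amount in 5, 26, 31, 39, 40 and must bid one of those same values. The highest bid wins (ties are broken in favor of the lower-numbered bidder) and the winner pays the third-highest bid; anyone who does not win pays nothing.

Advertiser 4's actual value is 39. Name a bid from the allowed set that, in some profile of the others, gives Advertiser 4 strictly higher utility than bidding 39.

Suppose Advertiser 1 bids 5, Advertiser 2 bids 5, Advertiser 3 bids 5 and Advertiser 5 bids 40.
Bid 39: loses, pays 0, utility 0.
Bid 40: wins, pays 5, utility 39 - 5 = 34.
So bidding 40 beats truth here (34 > 0).

40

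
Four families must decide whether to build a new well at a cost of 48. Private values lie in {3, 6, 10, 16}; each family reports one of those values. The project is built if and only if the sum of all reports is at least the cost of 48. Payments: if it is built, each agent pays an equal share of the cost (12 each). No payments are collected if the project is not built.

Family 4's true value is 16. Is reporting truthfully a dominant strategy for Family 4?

Yes

Check each profile of the others' reports and compare truth against every alternative report.
Others report (3, 16, 16): truth gives 4, best alternative gives 0.
Others report (6, 10, 16): truth gives 4, best alternative gives 0.
Others report (6, 16, 10): truth gives 4, best alternative gives 0.
Others report (10, 6, 16): truth gives 4, best alternative gives 0.
Others report (10, 10, 16): truth gives 4, best alternative gives 0.
Others report (10, 16, 6): truth gives 4, best alternative gives 0.
(Remaining 58 profiles checked similarly; truth is weakly best in each.)
In every case the truthful report is at least as good as any alternative, so it is a dominant strategy.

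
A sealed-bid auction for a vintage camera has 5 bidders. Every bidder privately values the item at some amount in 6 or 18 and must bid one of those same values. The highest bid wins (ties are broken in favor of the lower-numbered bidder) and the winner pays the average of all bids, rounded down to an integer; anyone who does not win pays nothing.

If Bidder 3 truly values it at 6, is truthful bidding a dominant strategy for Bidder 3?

Check each profile of the others' bids and compare truth against every alternative bid.
Others bid (6, 6, 18, 18): truth gives 0, best alternative gives -7.
Others bid (6, 6, 6, 18): truth gives 0, best alternative gives -4.
Others bid (6, 6, 18, 6): truth gives 0, best alternative gives -4.
Others bid (6, 6, 6, 6): truth gives 0, best alternative gives -2.
Others bid (6, 18, 6, 6): truth gives 0, best alternative gives 0.
Others bid (6, 18, 6, 18): truth gives 0, best alternative gives 0.
(Remaining 10 profiles checked similarly; truth is weakly best in each.)
In every case the truthful bid is at least as good as any alternative, so it is a dominant strategy.

Yes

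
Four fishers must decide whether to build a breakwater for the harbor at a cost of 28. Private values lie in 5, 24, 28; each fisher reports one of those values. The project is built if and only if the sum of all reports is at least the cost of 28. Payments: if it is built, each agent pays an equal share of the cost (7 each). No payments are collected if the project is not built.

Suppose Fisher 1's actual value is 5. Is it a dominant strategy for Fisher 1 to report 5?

Yes

Check each profile of the others' reports and compare truth against every alternative report.
Others report (5, 5, 5): truth gives 0, best alternative gives -2.
Others report (5, 5, 24): truth gives -2, best alternative gives -2.
Others report (5, 5, 28): truth gives -2, best alternative gives -2.
Others report (5, 24, 5): truth gives -2, best alternative gives -2.
Others report (5, 24, 24): truth gives -2, best alternative gives -2.
Others report (5, 24, 28): truth gives -2, best alternative gives -2.
(Remaining 21 profiles checked similarly; truth is weakly best in each.)
In every case the truthful report is at least as good as any alternative, so it is a dominant strategy.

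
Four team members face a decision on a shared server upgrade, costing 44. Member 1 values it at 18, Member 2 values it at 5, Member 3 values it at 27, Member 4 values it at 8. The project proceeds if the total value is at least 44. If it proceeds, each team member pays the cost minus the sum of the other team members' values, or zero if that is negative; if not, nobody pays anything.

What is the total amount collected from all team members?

17

Total value 58 ≥ cost 44, so it is built.
Member 1: others sum to 40; max(0, 44 - 40) = 4.
Member 2: others sum to 53; max(0, 44 - 53) = 0.
Member 3: others sum to 31; max(0, 44 - 31) = 13.
Member 4: others sum to 50; max(0, 44 - 50) = 0.
Total collected = 4 + 0 + 13 + 0 = 17.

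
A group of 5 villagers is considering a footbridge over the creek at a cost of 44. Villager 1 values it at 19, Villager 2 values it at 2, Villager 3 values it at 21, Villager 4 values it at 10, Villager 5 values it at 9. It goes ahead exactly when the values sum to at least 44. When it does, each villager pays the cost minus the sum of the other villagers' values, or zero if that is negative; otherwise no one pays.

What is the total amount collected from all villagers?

Total value 61 ≥ cost 44, so it is built.
Villager 1: others sum to 42; max(0, 44 - 42) = 2.
Villager 2: others sum to 59; max(0, 44 - 59) = 0.
Villager 3: others sum to 40; max(0, 44 - 40) = 4.
Villager 4: others sum to 51; max(0, 44 - 51) = 0.
Villager 5: others sum to 52; max(0, 44 - 52) = 0.
Total collected = 2 + 0 + 4 + 0 + 0 = 6.

6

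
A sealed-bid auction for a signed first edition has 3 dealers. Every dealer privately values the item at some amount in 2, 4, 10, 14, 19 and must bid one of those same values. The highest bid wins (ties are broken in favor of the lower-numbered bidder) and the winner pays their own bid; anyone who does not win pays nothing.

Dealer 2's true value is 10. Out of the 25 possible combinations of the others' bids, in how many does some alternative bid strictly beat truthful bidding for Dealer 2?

2

Others bid (2, 2): truth gives 0; bid 4 gives 6 > 0. Violating.
Others bid (2, 4): truth gives 0; bid 4 gives 6 > 0. Violating.
Others bid (2, 10): truth gives 0; no alternative beats it.
Others bid (2, 14): truth gives 0; no alternative beats it.
(Checking all 25 profiles: 2 have a profitable deviation, 23 do not.)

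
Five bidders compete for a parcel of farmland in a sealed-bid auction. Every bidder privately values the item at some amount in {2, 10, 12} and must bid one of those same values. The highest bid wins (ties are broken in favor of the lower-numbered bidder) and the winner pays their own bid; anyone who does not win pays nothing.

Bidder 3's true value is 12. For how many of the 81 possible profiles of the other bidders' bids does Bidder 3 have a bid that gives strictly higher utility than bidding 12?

4

Others bid (2, 2, 2, 2): truth gives 0; bid 10 gives 2 > 0. Violating.
Others bid (2, 2, 2, 10): truth gives 0; bid 10 gives 2 > 0. Violating.
Others bid (2, 2, 10, 2): truth gives 0; bid 10 gives 2 > 0. Violating.
Others bid (2, 2, 10, 10): truth gives 0; bid 10 gives 2 > 0. Violating.
Others bid (2, 2, 2, 12): truth gives 0; no alternative beats it.
Others bid (2, 2, 10, 12): truth gives 0; no alternative beats it.
(Checking all 81 profiles: 4 have a profitable deviation, 77 do not.)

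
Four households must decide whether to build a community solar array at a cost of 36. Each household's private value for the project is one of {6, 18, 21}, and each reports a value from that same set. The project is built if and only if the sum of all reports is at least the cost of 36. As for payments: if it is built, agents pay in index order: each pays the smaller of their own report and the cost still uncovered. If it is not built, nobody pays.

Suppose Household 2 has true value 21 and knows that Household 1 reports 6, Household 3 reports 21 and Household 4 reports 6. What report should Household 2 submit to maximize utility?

6

Report 6: project built, pays 6, utility 21 - 6 = 15.
Report 18: project built, pays 18, utility 21 - 18 = 3.
Report 21: project built, pays 21, utility 21 - 21 = 0.
The best choice is 6 with utility 15.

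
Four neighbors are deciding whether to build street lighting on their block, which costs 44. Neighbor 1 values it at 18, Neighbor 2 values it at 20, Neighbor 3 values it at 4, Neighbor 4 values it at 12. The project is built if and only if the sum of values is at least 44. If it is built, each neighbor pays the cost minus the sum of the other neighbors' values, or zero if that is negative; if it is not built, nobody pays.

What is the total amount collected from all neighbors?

20

Total value 54 ≥ cost 44, so it is built.
Neighbor 1: others sum to 36; max(0, 44 - 36) = 8.
Neighbor 2: others sum to 34; max(0, 44 - 34) = 10.
Neighbor 3: others sum to 50; max(0, 44 - 50) = 0.
Neighbor 4: others sum to 42; max(0, 44 - 42) = 2.
Total collected = 8 + 10 + 0 + 2 = 20.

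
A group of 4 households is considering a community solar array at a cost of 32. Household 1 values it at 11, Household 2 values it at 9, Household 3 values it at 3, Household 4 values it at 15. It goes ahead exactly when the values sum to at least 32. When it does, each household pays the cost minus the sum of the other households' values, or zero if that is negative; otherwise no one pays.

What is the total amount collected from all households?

Total value 38 ≥ cost 32, so it is built.
Household 1: others sum to 27; max(0, 32 - 27) = 5.
Household 2: others sum to 29; max(0, 32 - 29) = 3.
Household 3: others sum to 35; max(0, 32 - 35) = 0.
Household 4: others sum to 23; max(0, 32 - 23) = 9.
Total collected = 5 + 3 + 0 + 9 = 17.

17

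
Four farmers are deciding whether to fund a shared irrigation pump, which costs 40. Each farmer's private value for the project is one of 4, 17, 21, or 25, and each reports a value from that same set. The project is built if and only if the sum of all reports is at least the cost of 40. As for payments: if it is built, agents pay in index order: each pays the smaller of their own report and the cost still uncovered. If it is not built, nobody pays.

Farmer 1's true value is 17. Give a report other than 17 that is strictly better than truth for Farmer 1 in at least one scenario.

4

Suppose Farmer 2 reports 4, Farmer 3 reports 17 and Farmer 4 reports 17.
Report 17: project built, pays 17, utility 17 - 17 = 0.
Report 4: project built, pays 4, utility 17 - 4 = 13.
So reporting 4 beats truth here (13 > 0).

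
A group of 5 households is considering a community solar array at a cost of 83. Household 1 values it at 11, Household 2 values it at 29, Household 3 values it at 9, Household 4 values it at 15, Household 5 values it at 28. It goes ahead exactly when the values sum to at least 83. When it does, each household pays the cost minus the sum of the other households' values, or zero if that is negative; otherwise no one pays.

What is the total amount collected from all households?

Total value 92 ≥ cost 83, so it is built.
Household 1: others sum to 81; max(0, 83 - 81) = 2.
Household 2: others sum to 63; max(0, 83 - 63) = 20.
Household 3: others sum to 83; max(0, 83 - 83) = 0.
Household 4: others sum to 77; max(0, 83 - 77) = 6.
Household 5: others sum to 64; max(0, 83 - 64) = 19.
Total collected = 2 + 20 + 0 + 6 + 19 = 47.

47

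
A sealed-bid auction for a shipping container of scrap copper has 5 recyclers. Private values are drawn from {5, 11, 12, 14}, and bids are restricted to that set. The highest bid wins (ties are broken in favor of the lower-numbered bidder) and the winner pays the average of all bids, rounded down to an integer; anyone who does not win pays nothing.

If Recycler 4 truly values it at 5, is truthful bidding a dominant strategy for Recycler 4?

Yes

Check each profile of the others' bids and compare truth against every alternative bid.
Others bid (5, 5, 5, 11): truth gives 0, best alternative gives -2.
Others bid (5, 5, 5, 5): truth gives 0, best alternative gives -1.
Others bid (5, 5, 5, 12): truth gives 0, best alternative gives 0.
Others bid (5, 5, 5, 14): truth gives 0, best alternative gives 0.
Others bid (5, 5, 11, 5): truth gives 0, best alternative gives 0.
Others bid (5, 5, 11, 11): truth gives 0, best alternative gives 0.
(Remaining 250 profiles checked similarly; truth is weakly best in each.)
In every case the truthful bid is at least as good as any alternative, so it is a dominant strategy.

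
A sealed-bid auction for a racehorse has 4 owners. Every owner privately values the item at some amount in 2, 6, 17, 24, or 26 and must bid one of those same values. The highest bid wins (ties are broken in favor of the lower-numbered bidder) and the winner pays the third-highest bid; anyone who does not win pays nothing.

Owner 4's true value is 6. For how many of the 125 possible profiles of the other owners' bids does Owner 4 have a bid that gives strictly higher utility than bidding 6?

9

Others bid (2, 2, 6): truth gives 0; bid 17 gives 4 > 0. Violating.
Others bid (2, 2, 17): truth gives 0; bid 24 gives 4 > 0. Violating.
Others bid (2, 2, 24): truth gives 0; bid 26 gives 4 > 0. Violating.
Others bid (2, 6, 2): truth gives 0; bid 17 gives 4 > 0. Violating.
Others bid (2, 2, 2): truth gives 4; no alternative beats it.
Others bid (2, 2, 26): truth gives 0; no alternative beats it.
(Checking all 125 profiles: 9 have a profitable deviation, 116 do not.)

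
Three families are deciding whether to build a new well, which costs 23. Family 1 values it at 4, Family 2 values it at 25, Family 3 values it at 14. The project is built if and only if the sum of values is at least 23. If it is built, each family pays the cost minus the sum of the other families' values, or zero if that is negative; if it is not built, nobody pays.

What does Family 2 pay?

Total value 43 ≥ cost 23, so the project is built.
The other families' values sum to 18.
Cost minus that sum is 23 - 18 = 5.

5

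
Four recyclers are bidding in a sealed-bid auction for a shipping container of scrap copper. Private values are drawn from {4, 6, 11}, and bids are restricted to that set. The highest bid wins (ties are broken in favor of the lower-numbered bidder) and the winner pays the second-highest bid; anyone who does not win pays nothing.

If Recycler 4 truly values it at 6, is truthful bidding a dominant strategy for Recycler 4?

Yes

Check each profile of the others' bids and compare truth against every alternative bid.
Others bid (4, 4, 4): truth gives 2, best alternative gives 2.
Others bid (4, 4, 6): truth gives 0, best alternative gives 0.
Others bid (4, 4, 11): truth gives 0, best alternative gives 0.
Others bid (4, 6, 4): truth gives 0, best alternative gives 0.
Others bid (4, 6, 6): truth gives 0, best alternative gives 0.
Others bid (4, 6, 11): truth gives 0, best alternative gives 0.
(Remaining 21 profiles checked similarly; truth is weakly best in each.)
In every case the truthful bid is at least as good as any alternative, so it is a dominant strategy.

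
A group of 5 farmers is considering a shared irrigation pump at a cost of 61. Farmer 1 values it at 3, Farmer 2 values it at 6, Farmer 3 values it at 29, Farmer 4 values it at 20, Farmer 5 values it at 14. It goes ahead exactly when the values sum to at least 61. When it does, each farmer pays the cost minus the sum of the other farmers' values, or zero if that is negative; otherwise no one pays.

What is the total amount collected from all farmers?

Total value 72 ≥ cost 61, so it is built.
Farmer 1: others sum to 69; max(0, 61 - 69) = 0.
Farmer 2: others sum to 66; max(0, 61 - 66) = 0.
Farmer 3: others sum to 43; max(0, 61 - 43) = 18.
Farmer 4: others sum to 52; max(0, 61 - 52) = 9.
Farmer 5: others sum to 58; max(0, 61 - 58) = 3.
Total collected = 0 + 0 + 18 + 9 + 3 = 30.

30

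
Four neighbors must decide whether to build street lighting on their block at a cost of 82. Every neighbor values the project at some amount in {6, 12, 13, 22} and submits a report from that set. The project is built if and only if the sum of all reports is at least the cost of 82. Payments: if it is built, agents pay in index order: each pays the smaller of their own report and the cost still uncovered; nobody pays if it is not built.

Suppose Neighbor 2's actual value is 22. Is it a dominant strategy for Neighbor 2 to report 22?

Check each profile of the others' reports and compare truth against every alternative report.
Others report (6, 6, 6): truth gives 0, best alternative gives 0.
Others report (6, 6, 12): truth gives 0, best alternative gives 0.
Others report (6, 6, 13): truth gives 0, best alternative gives 0.
Others report (6, 6, 22): truth gives 0, best alternative gives 0.
Others report (6, 12, 6): truth gives 0, best alternative gives 0.
Others report (6, 12, 12): truth gives 0, best alternative gives 0.
(Remaining 58 profiles checked similarly; truth is weakly best in each.)
In every case the truthful report is at least as good as any alternative, so it is a dominant strategy.

Yes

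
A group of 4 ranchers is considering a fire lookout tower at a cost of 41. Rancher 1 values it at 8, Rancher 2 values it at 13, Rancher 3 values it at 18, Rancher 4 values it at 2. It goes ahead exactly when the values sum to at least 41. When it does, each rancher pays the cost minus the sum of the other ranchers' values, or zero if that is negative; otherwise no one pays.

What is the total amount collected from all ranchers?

41

Total value 41 ≥ cost 41, so it is built.
Rancher 1: others sum to 33; max(0, 41 - 33) = 8.
Rancher 2: others sum to 28; max(0, 41 - 28) = 13.
Rancher 3: others sum to 23; max(0, 41 - 23) = 18.
Rancher 4: others sum to 39; max(0, 41 - 39) = 2.
Total collected = 8 + 13 + 18 + 2 = 41.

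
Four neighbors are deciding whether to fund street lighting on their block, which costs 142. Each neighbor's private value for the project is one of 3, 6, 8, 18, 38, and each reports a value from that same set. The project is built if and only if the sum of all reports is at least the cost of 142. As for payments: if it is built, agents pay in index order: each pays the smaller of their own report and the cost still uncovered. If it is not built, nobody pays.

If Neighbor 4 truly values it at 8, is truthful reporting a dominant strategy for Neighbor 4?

Check each profile of the others' reports and compare truth against every alternative report.
Others report (3, 3, 3): truth gives 0, best alternative gives 0.
Others report (3, 3, 6): truth gives 0, best alternative gives 0.
Others report (3, 3, 8): truth gives 0, best alternative gives 0.
Others report (3, 3, 18): truth gives 0, best alternative gives 0.
Others report (3, 3, 38): truth gives 0, best alternative gives 0.
Others report (3, 6, 3): truth gives 0, best alternative gives 0.
(Remaining 119 profiles checked similarly; truth is weakly best in each.)
In every case the truthful report is at least as good as any alternative, so it is a dominant strategy.

Yes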